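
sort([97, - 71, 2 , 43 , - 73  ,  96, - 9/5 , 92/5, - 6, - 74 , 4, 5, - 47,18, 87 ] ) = [ - 74,  -  73 , - 71, - 47, - 6, - 9/5, 2, 4, 5,18, 92/5, 43,87, 96,97 ] 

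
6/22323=2/7441 = 0.00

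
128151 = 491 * 261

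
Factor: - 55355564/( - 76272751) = 2^2*11^2*41^( - 1 ) * 523^(-1 )*3557^(-1 )* 114371^1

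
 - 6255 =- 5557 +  - 698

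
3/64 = 3/64 = 0.05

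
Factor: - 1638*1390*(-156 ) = 355183920 = 2^4 * 3^3* 5^1*7^1*13^2*139^1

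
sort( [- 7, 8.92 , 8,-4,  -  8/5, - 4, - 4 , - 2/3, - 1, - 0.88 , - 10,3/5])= [ - 10, - 7,-4, - 4, - 4, - 8/5, - 1, - 0.88 , -2/3, 3/5 , 8, 8.92]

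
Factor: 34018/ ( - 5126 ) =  - 73/11= - 11^(-1 )*73^1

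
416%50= 16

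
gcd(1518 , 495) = 33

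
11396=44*259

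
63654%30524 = 2606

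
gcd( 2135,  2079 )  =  7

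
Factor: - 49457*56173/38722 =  - 2^( - 1)*13^1 * 19^1*29^1*137^1*149^1*1019^ ( - 1 ) = - 146218319/2038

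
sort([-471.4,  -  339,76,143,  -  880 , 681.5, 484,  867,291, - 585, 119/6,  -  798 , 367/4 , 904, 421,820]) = [ - 880, - 798, - 585,  -  471.4,  -  339, 119/6, 76, 367/4, 143,291,421, 484,681.5,820, 867, 904]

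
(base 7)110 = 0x38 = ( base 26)24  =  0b111000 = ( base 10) 56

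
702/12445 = 702/12445 = 0.06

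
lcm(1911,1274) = 3822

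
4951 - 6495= -1544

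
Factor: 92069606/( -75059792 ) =- 2^( - 3 )*29^1*1587407^1 *4691237^ (- 1) = - 46034803/37529896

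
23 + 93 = 116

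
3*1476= 4428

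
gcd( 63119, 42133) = 7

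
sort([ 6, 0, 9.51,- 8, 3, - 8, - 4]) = [ - 8, - 8,- 4,0, 3, 6, 9.51 ]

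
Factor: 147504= 2^4*3^1*7^1*439^1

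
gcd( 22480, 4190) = 10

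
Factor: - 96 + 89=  - 7^1 = - 7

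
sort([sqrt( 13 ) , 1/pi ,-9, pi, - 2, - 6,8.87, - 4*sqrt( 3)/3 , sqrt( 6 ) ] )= [-9, - 6, - 4*sqrt(3)/3, - 2 , 1/pi, sqrt( 6 ),pi, sqrt ( 13 ),  8.87 ] 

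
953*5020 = 4784060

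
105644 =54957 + 50687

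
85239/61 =1397 + 22/61 = 1397.36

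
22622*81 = 1832382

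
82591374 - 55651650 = 26939724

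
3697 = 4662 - 965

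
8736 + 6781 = 15517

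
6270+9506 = 15776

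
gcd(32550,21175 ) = 175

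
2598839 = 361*7199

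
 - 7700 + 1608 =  - 6092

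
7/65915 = 7/65915=0.00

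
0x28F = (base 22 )17h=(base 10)655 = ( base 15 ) 2DA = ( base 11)546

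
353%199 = 154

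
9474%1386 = 1158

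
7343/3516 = 2 + 311/3516 = 2.09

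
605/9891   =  605/9891=0.06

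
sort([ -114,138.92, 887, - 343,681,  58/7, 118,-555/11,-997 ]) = [  -  997, - 343,-114,- 555/11,58/7,118 , 138.92,  681 , 887] 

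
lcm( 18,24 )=72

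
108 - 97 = 11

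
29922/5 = 5984 + 2/5=5984.40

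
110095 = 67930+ 42165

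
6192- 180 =6012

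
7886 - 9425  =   - 1539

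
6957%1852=1401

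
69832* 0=0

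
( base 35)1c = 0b101111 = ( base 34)1D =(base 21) 25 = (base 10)47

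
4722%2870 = 1852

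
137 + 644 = 781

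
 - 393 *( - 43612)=17139516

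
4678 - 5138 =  - 460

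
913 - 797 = 116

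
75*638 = 47850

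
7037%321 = 296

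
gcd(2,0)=2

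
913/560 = 1 + 353/560 = 1.63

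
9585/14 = 684 + 9/14 = 684.64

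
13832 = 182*76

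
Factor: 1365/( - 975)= -7/5 = - 5^( - 1 )*7^1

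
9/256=9/256 = 0.04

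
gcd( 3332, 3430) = 98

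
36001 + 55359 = 91360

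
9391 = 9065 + 326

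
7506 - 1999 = 5507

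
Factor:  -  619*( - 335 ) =5^1*67^1 * 619^1  =  207365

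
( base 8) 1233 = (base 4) 22123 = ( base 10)667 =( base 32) kr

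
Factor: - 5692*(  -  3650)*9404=2^5*5^2*73^1*1423^1*2351^1=195375623200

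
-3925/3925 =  - 1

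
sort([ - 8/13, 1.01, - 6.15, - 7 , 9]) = [ - 7, - 6.15, - 8/13,1.01, 9 ]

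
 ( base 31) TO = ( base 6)4135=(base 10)923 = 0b1110011011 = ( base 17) 335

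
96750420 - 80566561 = 16183859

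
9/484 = 9/484 = 0.02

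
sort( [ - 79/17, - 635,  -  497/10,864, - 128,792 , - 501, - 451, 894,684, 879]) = [ -635, - 501, - 451, - 128, - 497/10, - 79/17,684,792,864,  879,894]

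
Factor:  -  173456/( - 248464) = 37^1*53^( - 1) = 37/53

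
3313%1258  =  797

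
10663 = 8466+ 2197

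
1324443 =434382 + 890061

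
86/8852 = 43/4426 = 0.01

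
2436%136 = 124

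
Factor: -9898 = - 2^1*7^2*101^1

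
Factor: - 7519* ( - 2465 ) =5^1*17^1*29^1*73^1*103^1 =18534335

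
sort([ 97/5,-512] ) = [ - 512,97/5] 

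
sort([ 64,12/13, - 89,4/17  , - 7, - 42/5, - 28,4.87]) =[ - 89, - 28 ,-42/5 , - 7,4/17 , 12/13,4.87, 64 ]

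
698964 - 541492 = 157472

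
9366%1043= 1022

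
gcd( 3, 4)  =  1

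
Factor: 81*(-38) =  - 2^1*3^4 * 19^1 = - 3078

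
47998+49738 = 97736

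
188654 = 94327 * 2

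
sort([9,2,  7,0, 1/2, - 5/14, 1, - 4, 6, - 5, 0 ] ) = [-5, - 4, - 5/14, 0,0,1/2,1, 2, 6,  7,9] 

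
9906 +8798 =18704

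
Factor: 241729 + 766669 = 2^1 * 37^1 * 13627^1=1008398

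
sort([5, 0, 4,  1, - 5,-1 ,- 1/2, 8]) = [ - 5,-1, - 1/2,0,  1,4, 5,8]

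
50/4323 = 50/4323=0.01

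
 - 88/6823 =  - 1 + 6735/6823 = - 0.01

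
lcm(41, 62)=2542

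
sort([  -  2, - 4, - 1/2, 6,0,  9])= [-4, - 2,-1/2,0,  6,9] 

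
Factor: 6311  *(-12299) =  - 77618989 = - 7^2*251^1 * 6311^1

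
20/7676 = 5/1919 = 0.00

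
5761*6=34566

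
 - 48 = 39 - 87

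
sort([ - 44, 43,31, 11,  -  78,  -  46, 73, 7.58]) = [-78, - 46, - 44, 7.58,11,31,43, 73 ]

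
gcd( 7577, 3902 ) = 1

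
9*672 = 6048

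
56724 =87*652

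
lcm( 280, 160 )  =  1120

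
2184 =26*84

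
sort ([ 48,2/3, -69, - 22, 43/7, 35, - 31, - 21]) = [ - 69,-31,-22, - 21  ,  2/3 , 43/7, 35, 48]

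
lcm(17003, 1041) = 51009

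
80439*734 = 59042226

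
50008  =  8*6251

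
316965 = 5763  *55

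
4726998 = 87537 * 54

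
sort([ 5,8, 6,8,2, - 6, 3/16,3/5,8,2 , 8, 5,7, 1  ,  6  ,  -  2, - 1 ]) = [ - 6,-2, - 1,3/16, 3/5 , 1,2,2,5,5,6,6, 7, 8, 8, 8, 8 ] 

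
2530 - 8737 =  - 6207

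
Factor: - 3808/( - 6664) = 2^2*7^( - 1 ) = 4/7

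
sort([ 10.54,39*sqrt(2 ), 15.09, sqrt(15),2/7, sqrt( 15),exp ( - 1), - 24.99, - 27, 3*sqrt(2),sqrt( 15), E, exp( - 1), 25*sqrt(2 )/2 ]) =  [ - 27,-24.99,2/7 , exp( - 1), exp( - 1),E, sqrt(15), sqrt(15),sqrt(15 ), 3 *sqrt( 2),10.54, 15.09, 25 * sqrt(2)/2, 39 *sqrt(2 )] 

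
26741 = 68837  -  42096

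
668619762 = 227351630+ 441268132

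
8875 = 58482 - 49607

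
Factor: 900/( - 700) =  - 3^2*7^( - 1 ) = - 9/7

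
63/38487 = 21/12829 = 0.00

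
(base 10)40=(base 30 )1A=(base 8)50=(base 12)34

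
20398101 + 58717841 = 79115942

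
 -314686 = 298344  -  613030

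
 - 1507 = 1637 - 3144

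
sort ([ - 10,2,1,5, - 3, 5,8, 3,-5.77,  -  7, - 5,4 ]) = [ - 10,-7,  -  5.77,- 5, - 3,1,2 , 3,4,  5, 5, 8] 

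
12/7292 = 3/1823  =  0.00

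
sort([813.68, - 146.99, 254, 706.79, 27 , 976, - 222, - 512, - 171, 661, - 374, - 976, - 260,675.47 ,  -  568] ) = [ - 976,-568, - 512, - 374,-260, - 222, -171, - 146.99, 27, 254, 661 , 675.47,706.79,813.68, 976 ]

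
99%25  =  24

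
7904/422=3952/211 = 18.73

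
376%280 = 96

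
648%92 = 4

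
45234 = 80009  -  34775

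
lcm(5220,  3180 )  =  276660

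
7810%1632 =1282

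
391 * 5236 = 2047276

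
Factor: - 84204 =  - 2^2*3^2 * 2339^1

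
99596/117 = 851 + 29/117 = 851.25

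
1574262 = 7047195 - 5472933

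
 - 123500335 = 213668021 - 337168356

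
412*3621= 1491852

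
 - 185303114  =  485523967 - 670827081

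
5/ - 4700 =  - 1/940 = -0.00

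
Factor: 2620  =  2^2*5^1*131^1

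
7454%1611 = 1010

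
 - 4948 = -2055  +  -2893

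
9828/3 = 3276 = 3276.00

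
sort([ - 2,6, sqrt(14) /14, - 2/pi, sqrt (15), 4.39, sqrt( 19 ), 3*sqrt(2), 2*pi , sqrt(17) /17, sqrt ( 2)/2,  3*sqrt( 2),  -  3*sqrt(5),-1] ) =[-3*sqrt( 5), - 2,-1, - 2/pi, sqrt(17 )/17,sqrt( 14)/14, sqrt( 2) /2,sqrt( 15), 3*sqrt( 2), 3*sqrt ( 2), sqrt(19 ), 4.39, 6 , 2*pi]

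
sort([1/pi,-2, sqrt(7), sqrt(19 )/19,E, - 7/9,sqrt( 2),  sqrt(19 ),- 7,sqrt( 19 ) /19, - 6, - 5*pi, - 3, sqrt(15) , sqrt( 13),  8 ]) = [ - 5*pi, - 7, - 6, - 3, - 2, - 7/9  ,  sqrt(19)/19,sqrt( 19)/19,1/pi, sqrt( 2), sqrt(7 ),E, sqrt(13 ),sqrt ( 15 ),sqrt( 19 ),8 ] 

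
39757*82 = 3260074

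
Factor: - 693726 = -2^1*3^1 * 11^1*23^1*457^1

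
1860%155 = 0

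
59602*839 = 50006078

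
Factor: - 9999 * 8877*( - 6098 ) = 2^1*3^3*11^2*101^1*269^1 * 3049^1  =  541265328054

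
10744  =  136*79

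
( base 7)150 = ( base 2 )1010100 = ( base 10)84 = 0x54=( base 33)2i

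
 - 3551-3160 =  - 6711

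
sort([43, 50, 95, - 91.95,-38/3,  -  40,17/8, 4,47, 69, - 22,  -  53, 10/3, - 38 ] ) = [ -91.95, - 53,  -  40, - 38,-22,  -  38/3, 17/8, 10/3, 4,43,47, 50 , 69, 95 ]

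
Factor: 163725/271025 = 177/293 =3^1*59^1*293^(-1 )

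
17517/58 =17517/58= 302.02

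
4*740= 2960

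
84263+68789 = 153052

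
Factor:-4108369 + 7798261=3689892 = 2^2*3^2*102497^1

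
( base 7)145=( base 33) 2G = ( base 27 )31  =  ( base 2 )1010010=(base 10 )82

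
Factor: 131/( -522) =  - 2^( - 1 )*3^( - 2 )*29^( - 1)*131^1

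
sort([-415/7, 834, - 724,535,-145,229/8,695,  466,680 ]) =[ - 724,-145, - 415/7,229/8,466,535,  680,695,834]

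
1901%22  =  9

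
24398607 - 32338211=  - 7939604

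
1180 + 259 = 1439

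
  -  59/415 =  - 1+356/415 =- 0.14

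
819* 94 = 76986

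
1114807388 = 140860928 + 973946460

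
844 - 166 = 678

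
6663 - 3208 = 3455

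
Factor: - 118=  - 2^1 * 59^1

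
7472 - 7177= 295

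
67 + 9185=9252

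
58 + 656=714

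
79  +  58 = 137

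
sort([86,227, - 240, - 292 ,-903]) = [ - 903,-292, - 240 , 86, 227]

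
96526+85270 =181796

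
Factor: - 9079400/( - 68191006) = 2^2*5^2*11^1*13^(- 1)*29^( - 1)*4127^1*90439^( - 1) =4539700/34095503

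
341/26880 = 341/26880 =0.01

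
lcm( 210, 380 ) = 7980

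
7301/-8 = -913 +3/8 = - 912.62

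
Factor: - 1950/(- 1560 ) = 5/4 = 2^( - 2 ) * 5^1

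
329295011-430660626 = - 101365615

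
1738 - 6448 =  - 4710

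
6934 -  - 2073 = 9007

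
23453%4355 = 1678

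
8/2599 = 8/2599 = 0.00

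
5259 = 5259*1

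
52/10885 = 52/10885=0.00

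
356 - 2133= - 1777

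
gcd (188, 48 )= 4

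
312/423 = 104/141 = 0.74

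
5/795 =1/159 = 0.01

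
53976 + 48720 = 102696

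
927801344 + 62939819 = 990741163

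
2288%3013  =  2288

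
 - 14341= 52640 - 66981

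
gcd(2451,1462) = 43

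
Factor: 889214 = 2^1*444607^1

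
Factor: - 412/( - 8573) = 2^2*103^1 * 8573^(-1)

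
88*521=45848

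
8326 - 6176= 2150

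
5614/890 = 6 + 137/445 = 6.31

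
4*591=2364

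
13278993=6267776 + 7011217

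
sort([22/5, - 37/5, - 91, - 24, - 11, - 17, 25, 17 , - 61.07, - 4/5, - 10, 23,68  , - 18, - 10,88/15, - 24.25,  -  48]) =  [ - 91, - 61.07, - 48, -24.25,  -  24, - 18,  -  17, - 11, - 10, -10,-37/5, - 4/5, 22/5,88/15, 17,23, 25,68 ]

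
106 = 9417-9311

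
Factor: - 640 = -2^7*5^1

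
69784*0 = 0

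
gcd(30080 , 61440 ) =640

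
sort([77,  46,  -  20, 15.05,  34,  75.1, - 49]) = [ -49, -20, 15.05,34,46, 75.1 , 77] 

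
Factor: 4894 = 2^1*2447^1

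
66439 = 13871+52568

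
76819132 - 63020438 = 13798694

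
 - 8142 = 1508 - 9650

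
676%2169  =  676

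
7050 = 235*30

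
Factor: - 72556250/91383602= - 5^5*13^1 * 17^(-1)*19^1*47^1*487^( - 1 ) * 5519^(  -  1 ) = - 36278125/45691801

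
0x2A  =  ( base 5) 132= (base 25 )1H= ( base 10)42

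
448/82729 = 448/82729  =  0.01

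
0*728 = 0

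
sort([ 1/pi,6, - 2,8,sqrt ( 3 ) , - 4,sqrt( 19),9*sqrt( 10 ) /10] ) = [ - 4, - 2,1/pi, sqrt ( 3),9 * sqrt( 10)/10,sqrt( 19 ), 6,8 ] 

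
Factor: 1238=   2^1*619^1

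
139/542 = 139/542 = 0.26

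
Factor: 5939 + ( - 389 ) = 5550 = 2^1*3^1 * 5^2*37^1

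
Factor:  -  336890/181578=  - 295/159 = - 3^( - 1) * 5^1*53^( - 1 )*59^1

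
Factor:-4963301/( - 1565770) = 2^(-1 )*5^( - 1) * 7^1* 156577^ ( - 1) * 709043^1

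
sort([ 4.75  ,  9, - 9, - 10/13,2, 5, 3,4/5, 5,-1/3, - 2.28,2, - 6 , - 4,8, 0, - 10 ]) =[ - 10, - 9, - 6, - 4, - 2.28, - 10/13, - 1/3, 0, 4/5, 2, 2,3, 4.75, 5, 5,8,  9]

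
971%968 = 3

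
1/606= 1/606  =  0.00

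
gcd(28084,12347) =1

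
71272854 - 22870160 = 48402694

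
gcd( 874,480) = 2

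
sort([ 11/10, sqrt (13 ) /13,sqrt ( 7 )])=[sqrt (13 )/13, 11/10 , sqrt (7 )]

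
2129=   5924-3795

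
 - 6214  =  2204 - 8418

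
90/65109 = 30/21703 = 0.00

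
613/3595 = 613/3595 = 0.17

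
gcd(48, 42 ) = 6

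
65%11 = 10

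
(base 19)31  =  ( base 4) 322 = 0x3a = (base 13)46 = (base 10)58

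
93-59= 34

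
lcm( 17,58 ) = 986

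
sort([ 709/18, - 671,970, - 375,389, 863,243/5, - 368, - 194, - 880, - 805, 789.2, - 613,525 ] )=[ - 880, - 805, - 671, - 613, - 375,-368, - 194,709/18,243/5, 389,525,789.2, 863,  970] 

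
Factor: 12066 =2^1*3^1*2011^1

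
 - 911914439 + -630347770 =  - 1542262209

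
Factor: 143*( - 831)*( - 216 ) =25667928 = 2^3*3^4*11^1*13^1*277^1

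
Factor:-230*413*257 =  - 2^1*5^1*7^1*23^1*59^1 * 257^1 = - 24412430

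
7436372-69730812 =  - 62294440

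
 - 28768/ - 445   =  28768/445=64.65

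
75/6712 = 75/6712 = 0.01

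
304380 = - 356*( - 855 ) 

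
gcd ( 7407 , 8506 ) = 1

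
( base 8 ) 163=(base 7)223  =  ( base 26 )4B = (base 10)115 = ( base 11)a5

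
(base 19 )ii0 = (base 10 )6840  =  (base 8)15270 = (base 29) 83P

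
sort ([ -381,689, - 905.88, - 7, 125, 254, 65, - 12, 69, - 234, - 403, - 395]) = [-905.88,-403 , - 395, - 381, - 234, - 12, - 7,65,69,125, 254, 689]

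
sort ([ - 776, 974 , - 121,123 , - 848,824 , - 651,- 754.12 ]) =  [ - 848, - 776, - 754.12,  -  651 ,-121,  123, 824,974]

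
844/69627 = 844/69627 = 0.01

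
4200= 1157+3043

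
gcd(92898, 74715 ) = 3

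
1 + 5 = 6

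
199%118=81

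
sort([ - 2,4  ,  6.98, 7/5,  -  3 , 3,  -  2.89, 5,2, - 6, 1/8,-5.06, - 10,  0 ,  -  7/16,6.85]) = [ - 10,-6, - 5.06,-3, - 2.89, - 2,  -  7/16,0,1/8,  7/5,2, 3,4 , 5, 6.85,  6.98]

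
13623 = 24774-11151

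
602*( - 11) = -6622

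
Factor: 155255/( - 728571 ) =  - 3^(-1 ) * 5^1*23^( - 1)*10559^(-1 )*31051^1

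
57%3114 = 57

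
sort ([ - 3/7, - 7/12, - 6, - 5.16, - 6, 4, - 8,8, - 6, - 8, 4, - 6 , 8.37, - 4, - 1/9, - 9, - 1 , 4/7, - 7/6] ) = [ - 9, -8, - 8,-6 ,-6, - 6, - 6, - 5.16, - 4, - 7/6, - 1, - 7/12, - 3/7,-1/9 , 4/7,4 , 4, 8, 8.37]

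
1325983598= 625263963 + 700719635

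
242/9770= 121/4885 = 0.02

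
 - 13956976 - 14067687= -28024663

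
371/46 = 8 + 3/46 = 8.07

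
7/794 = 7/794 = 0.01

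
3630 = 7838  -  4208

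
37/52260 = 37/52260 = 0.00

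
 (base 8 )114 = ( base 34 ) 28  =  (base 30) 2G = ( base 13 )5b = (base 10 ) 76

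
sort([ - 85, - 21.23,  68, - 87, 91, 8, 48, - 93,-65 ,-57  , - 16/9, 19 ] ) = [ - 93, - 87,-85, - 65, - 57, - 21.23, - 16/9, 8, 19, 48, 68,91 ] 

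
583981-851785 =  - 267804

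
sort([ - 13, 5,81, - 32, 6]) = [ - 32, - 13,5,6, 81]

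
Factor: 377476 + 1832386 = 2209862 = 2^1*37^1*29863^1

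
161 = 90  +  71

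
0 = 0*(-858) 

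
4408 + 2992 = 7400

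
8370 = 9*930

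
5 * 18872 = 94360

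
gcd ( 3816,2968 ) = 424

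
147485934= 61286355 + 86199579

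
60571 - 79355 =-18784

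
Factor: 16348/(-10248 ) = -2^ ( - 1)*3^( - 1)*7^(- 1 )* 67^1 =-67/42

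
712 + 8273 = 8985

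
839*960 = 805440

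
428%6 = 2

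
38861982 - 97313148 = -58451166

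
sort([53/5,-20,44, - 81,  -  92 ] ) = [ - 92, - 81, - 20, 53/5 , 44] 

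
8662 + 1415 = 10077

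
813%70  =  43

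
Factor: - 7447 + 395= -2^2*41^1 *43^1 = -7052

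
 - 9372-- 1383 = - 7989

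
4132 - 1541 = 2591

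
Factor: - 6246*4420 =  - 27607320=-2^3*3^2*5^1*13^1*17^1*347^1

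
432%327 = 105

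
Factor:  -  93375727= - 93375727^1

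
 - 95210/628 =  - 152+123/314 = - 151.61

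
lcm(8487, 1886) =16974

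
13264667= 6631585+6633082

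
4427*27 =119529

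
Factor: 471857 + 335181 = 807038 = 2^1*271^1 * 1489^1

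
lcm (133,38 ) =266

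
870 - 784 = 86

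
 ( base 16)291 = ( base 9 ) 810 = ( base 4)22101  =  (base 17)24b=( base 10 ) 657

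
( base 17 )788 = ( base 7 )6214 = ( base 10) 2167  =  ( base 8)4167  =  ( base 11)16a0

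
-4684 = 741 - 5425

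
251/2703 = 251/2703 = 0.09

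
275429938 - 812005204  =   - 536575266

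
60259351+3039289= 63298640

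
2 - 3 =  - 1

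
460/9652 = 115/2413  =  0.05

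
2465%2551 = 2465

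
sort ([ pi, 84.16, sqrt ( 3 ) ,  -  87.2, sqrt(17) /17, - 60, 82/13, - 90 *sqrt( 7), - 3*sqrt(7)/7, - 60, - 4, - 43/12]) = [ - 90*sqrt(7),  -  87.2, -60, - 60, - 4, - 43/12, - 3*sqrt(7)/7, sqrt(17 ) /17, sqrt(3 ),pi, 82/13 , 84.16] 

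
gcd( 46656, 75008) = 64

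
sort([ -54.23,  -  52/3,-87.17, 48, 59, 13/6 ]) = [-87.17 , - 54.23 , - 52/3, 13/6 , 48, 59]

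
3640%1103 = 331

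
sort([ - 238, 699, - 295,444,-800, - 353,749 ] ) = [ - 800,  -  353, - 295, - 238, 444, 699,749 ]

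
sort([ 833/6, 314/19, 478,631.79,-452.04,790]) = [- 452.04,314/19,833/6,  478,631.79,790]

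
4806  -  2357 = 2449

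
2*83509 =167018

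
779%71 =69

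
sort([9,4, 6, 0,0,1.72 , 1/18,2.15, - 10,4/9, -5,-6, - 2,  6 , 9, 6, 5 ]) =[-10,- 6,-5, - 2, 0, 0,1/18 , 4/9,1.72,2.15,  4, 5, 6, 6, 6,9,9]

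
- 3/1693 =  - 3/1693 =- 0.00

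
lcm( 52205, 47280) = 2505840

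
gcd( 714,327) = 3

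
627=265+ 362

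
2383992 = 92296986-89912994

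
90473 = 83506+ 6967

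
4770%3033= 1737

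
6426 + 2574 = 9000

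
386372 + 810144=1196516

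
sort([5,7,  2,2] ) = [ 2,2, 5, 7] 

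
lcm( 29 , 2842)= 2842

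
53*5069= 268657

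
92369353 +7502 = 92376855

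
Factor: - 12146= - 2^1*6073^1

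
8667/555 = 15 + 114/185 = 15.62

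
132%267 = 132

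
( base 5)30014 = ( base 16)75c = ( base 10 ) 1884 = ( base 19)543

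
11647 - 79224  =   - 67577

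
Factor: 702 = 2^1*3^3 * 13^1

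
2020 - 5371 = -3351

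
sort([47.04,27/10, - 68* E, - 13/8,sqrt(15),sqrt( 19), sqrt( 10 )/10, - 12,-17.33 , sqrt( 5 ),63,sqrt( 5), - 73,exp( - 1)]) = [-68*E, - 73,-17.33,  -  12,-13/8 , sqrt(10 )/10,  exp( - 1 ),sqrt( 5 ),sqrt( 5 ),27/10 , sqrt( 15) , sqrt( 19),47.04 , 63]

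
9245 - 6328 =2917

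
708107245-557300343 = 150806902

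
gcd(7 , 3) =1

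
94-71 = 23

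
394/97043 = 394/97043= 0.00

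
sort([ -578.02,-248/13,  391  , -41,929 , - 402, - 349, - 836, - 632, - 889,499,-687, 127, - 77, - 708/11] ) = [  -  889, - 836  , - 687, - 632, - 578.02,- 402, - 349, - 77, - 708/11, - 41  , - 248/13,127, 391,499,929] 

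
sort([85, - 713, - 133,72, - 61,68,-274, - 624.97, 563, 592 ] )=[  -  713,  -  624.97, - 274, - 133, - 61,68,72, 85, 563,592 ]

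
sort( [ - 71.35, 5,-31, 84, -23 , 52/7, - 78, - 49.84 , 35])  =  [ - 78, - 71.35,- 49.84,  -  31, - 23, 5, 52/7, 35, 84]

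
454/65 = 454/65 = 6.98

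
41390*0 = 0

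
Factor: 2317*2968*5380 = 36997485280 = 2^5 *5^1*7^2* 53^1*269^1 * 331^1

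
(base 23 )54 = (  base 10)119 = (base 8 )167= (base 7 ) 230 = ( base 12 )9b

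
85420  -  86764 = - 1344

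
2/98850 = 1/49425 = 0.00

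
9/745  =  9/745  =  0.01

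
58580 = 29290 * 2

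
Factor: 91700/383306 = 2^1*5^2 *11^( - 1)*19^( - 1 ) = 50/209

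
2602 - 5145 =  - 2543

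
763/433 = 763/433 = 1.76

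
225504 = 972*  232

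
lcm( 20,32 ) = 160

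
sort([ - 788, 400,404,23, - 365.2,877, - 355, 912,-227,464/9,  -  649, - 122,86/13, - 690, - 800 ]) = [ - 800, - 788,- 690, - 649, - 365.2, - 355, - 227, - 122 , 86/13, 23, 464/9, 400, 404, 877, 912] 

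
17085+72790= 89875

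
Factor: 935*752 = 2^4* 5^1*11^1*17^1*47^1 = 703120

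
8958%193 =80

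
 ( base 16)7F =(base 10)127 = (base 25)52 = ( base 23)5C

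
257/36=257/36 = 7.14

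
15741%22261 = 15741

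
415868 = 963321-547453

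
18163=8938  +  9225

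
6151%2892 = 367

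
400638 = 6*66773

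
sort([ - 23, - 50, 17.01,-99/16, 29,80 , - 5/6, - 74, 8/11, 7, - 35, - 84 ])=[ - 84  , - 74, -50, - 35, - 23, - 99/16, - 5/6, 8/11,7, 17.01,29,80 ]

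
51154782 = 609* 83998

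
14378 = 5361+9017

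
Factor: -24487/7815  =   - 47/15 = - 3^( - 1)*5^( - 1)*47^1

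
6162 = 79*78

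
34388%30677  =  3711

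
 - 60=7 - 67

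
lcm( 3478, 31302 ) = 31302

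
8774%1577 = 889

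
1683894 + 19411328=21095222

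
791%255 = 26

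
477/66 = 7 +5/22 =7.23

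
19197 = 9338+9859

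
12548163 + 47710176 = 60258339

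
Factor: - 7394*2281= -2^1*2281^1 * 3697^1 = - 16865714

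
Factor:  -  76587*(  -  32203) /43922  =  2^ ( - 1 )*3^1 * 7^2*521^1*21961^( - 1)*32203^1 = 2466331161/43922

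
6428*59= 379252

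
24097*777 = 18723369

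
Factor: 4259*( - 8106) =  - 2^1*3^1*7^1*193^1 * 4259^1 =- 34523454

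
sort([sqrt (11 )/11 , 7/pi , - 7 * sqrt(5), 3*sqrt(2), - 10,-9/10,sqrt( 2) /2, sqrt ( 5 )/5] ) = [ - 7 *sqrt(5), - 10, - 9/10, sqrt( 11 )/11,sqrt(5 )/5,sqrt(2 )/2, 7/pi, 3*sqrt( 2 ) ]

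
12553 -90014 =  - 77461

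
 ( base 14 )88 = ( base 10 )120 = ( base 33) 3l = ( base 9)143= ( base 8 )170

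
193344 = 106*1824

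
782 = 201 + 581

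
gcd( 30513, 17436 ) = 4359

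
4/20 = 1/5 = 0.20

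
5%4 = 1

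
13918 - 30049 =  - 16131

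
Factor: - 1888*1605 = - 2^5*3^1*5^1*59^1 * 107^1 = -3030240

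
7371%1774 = 275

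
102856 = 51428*2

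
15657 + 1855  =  17512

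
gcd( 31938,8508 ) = 6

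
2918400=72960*40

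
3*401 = 1203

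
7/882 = 1/126 =0.01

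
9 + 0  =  9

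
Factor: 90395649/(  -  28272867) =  - 3^2*7^(-1 )*127^( - 1 ) *10601^ (-1) *3347987^1 = - 30131883/9424289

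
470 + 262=732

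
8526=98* 87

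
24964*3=74892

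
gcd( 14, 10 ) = 2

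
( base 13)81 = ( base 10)105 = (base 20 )55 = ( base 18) 5f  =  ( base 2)1101001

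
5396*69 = 372324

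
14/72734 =7/36367 = 0.00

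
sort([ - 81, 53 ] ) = [ - 81,53] 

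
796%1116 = 796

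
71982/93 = 774 = 774.00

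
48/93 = 16/31=0.52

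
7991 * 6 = 47946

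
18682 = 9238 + 9444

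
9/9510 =3/3170 = 0.00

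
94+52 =146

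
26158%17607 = 8551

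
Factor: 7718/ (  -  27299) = -2^1*17^1 * 227^1*27299^ (-1) 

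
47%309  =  47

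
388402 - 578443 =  - 190041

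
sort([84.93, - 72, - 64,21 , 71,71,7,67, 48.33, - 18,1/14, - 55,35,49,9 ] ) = [ -72, - 64,-55, - 18,  1/14, 7,9, 21 , 35, 48.33, 49,67, 71,71, 84.93]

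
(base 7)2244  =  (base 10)816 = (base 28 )114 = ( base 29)s4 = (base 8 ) 1460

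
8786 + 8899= 17685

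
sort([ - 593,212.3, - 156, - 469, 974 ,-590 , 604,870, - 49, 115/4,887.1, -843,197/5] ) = [ - 843, - 593, - 590,-469,-156,-49 , 115/4, 197/5,212.3,604,870,887.1, 974]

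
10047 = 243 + 9804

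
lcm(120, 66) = 1320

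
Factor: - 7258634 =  - 2^1 *61^1*59497^1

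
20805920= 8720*2386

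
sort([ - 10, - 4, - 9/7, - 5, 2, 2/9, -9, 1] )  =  [ - 10, - 9, - 5, - 4 ,-9/7,2/9, 1, 2 ]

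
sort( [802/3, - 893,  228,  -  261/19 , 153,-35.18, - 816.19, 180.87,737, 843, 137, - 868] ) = [ - 893, - 868, - 816.19, - 35.18, - 261/19, 137,153,180.87, 228 , 802/3, 737,843] 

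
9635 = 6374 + 3261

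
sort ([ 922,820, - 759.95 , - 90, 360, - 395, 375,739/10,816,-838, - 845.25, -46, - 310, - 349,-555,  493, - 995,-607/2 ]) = [  -  995,- 845.25,-838, - 759.95, - 555 , - 395, - 349, - 310, - 607/2, - 90, - 46 , 739/10,360,  375,  493, 816,820,922]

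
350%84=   14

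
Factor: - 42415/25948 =-2^( - 2 )*5^1 * 13^( - 1)*17^1 =-85/52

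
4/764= 1/191 = 0.01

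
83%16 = 3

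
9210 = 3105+6105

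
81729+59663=141392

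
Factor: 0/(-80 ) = 0 = 0^1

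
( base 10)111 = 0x6F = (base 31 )3i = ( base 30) 3L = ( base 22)51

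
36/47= 36/47 = 0.77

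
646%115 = 71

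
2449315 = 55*44533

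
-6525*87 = -567675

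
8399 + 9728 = 18127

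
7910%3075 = 1760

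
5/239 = 5/239 = 0.02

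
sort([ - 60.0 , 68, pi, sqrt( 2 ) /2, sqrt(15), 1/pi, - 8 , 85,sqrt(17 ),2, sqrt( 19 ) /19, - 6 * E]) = [ - 60.0, - 6  *E, - 8, sqrt ( 19 )/19, 1/pi , sqrt(2 )/2, 2, pi, sqrt( 15 ) , sqrt(17 ),68, 85]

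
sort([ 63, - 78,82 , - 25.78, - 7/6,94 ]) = [ - 78, - 25.78, - 7/6,63,82,94]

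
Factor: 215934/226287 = 146/153 = 2^1*3^(  -  2)*17^( - 1)*73^1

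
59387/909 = 65 + 302/909 = 65.33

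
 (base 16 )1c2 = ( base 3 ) 121200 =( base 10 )450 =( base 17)198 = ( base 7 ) 1212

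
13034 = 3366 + 9668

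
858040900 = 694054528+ 163986372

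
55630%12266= 6566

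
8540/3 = 2846 +2/3  =  2846.67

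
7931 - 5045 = 2886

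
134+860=994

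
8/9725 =8/9725=0.00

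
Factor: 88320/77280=2^3*7^( - 1) = 8/7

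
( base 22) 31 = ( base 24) 2J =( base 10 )67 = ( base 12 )57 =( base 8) 103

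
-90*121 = -10890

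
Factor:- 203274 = -2^1 * 3^2*23^1*491^1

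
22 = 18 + 4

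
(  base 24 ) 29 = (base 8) 71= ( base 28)21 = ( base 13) 45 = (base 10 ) 57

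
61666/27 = 61666/27=2283.93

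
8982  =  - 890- - 9872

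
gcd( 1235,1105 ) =65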